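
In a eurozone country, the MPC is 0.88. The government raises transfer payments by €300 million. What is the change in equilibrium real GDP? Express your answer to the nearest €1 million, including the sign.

The transfer change shifts disposable income by +€300 million, so first-round consumption changes by c·ΔTR = 0.88 × (+€300 million) = +€264 million.
Expenditure multiplier = 1/(1 − MPC) = 1/(1 − 0.88) = 1/0.12 ≈ 8.333.
The transfer multiplier is c × k ≈ 7.333, so ΔY = k × (c·ΔTR) = (+€264 million) / 0.12 = +€2,200 million.

+€2,200 million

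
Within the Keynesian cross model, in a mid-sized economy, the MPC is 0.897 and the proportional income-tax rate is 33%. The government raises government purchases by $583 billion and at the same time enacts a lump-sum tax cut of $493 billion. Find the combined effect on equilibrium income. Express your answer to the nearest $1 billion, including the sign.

Expenditure multiplier = 1/(1 − c(1−t)) = 1/(1 − 0.897×0.67) = 1/0.39901 ≈ 2.506.
ΔG contributes k·ΔG = (+$583 billion) / 0.39901 ≈ +$1,461.1 billion.
ΔT of −$493 billion changes first-round spending by −c·ΔT = +$442.221 billion, contributing k·(−c·ΔT) = (+$442.221 billion) / 0.39901 ≈ +$1,108.3 billion.
Net ΔY = k(ΔG − c·ΔT) = (+$1,025.221 billion) / 0.39901 ≈ +$2,569 billion.

+$2,569 billion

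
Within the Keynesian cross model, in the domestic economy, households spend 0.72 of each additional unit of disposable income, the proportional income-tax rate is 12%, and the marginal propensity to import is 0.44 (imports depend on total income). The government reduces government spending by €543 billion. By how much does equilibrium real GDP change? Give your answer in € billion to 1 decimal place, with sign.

Government-spending multiplier = 1/(1 − c(1−t) + m) = 1/(1 − 0.72×0.88 + 0.44) = 1/0.8064 ≈ 1.24.
ΔY = k × ΔG = (−€543 billion) / 0.8064 ≈ −€673.4 billion.

−€673.4 billion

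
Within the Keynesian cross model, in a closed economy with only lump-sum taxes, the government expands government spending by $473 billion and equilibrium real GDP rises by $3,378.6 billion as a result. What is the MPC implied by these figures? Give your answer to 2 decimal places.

Implied spending multiplier k = ΔY/ΔG = 3,378.6/473 ≈ 7.1429.
Since k = 1/(1 − MPC), MPC = 1 − 1/k = 1 − ΔG/ΔY = 1 − 473/3,378.6 ≈ 0.86.

0.86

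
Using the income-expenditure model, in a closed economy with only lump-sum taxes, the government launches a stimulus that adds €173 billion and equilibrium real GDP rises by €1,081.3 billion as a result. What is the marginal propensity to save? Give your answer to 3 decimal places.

Implied spending multiplier k = ΔY/ΔG = 1,081.3/173 ≈ 6.2503.
Since k = 1/(1 − MPC), MPC = 1 − 1/k = 1 − ΔG/ΔY = 1 − 173/1,081.3 ≈ 0.840.
MPS = 1 − MPC = 0.160.

0.160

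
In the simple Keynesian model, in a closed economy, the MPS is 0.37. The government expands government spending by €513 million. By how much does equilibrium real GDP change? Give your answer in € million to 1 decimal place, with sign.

+€1,386.5 million

MPC = 1 − MPS = 1 − 0.37 = 0.63.
Spending multiplier = 1/(1 − MPC) = 1/(1 − 0.63) = 1/0.37 ≈ 2.703.
ΔY = k × ΔG = (+€513 million) / 0.37 ≈ +€1,386.5 million.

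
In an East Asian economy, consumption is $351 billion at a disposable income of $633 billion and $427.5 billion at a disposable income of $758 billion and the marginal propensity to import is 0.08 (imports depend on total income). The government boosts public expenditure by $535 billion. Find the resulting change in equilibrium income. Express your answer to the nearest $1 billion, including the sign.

+$1,143 billion

MPC = ΔC/ΔYd = (427.5 − 351)/(758 − 633) = 76.5/125 = 0.612.
Government-spending multiplier = 1/(1 − c + m) = 1/(1 − 0.612 + 0.08) = 1/0.468 ≈ 2.137.
ΔY = k × ΔG = (+$535 billion) / 0.468 ≈ +$1,143 billion.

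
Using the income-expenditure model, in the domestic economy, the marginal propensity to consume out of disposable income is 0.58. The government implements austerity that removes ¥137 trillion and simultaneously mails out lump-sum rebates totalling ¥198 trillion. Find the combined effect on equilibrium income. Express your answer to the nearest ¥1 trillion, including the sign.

−¥53 trillion

Expenditure multiplier = 1/(1 − MPC) = 1/(1 − 0.58) = 1/0.42 ≈ 2.381.
ΔG contributes k·ΔG = (−¥137 trillion) / 0.42 ≈ −¥326.2 trillion.
ΔT of −¥198 trillion changes first-round spending by −c·ΔT = +¥114.84 trillion, contributing k·(−c·ΔT) = (+¥114.84 trillion) / 0.42 ≈ +¥273.4 trillion.
Net ΔY = k(ΔG − c·ΔT) = (−¥22.16 trillion) / 0.42 ≈ −¥53 trillion.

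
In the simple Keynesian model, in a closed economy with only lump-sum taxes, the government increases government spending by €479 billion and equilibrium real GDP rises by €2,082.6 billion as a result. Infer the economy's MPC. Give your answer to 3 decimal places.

0.770

Implied spending multiplier k = ΔY/ΔG = 2,082.6/479 ≈ 4.3478.
Since k = 1/(1 − MPC), MPC = 1 − 1/k = 1 − ΔG/ΔY = 1 − 479/2,082.6 ≈ 0.770.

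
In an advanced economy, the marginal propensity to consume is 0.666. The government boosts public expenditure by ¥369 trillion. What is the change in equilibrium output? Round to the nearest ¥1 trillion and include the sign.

Expenditure multiplier = 1/(1 − MPC) = 1/(1 − 0.666) = 1/0.334 ≈ 2.994.
ΔY = k × ΔG = (+¥369 trillion) / 0.334 ≈ +¥1,105 trillion.

+¥1,105 trillion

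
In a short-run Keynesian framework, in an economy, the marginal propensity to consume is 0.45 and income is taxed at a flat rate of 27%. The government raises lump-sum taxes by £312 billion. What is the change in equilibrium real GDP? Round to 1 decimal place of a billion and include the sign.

A lump-sum tax change of +£312 billion shifts disposable income by −£312 billion; first-round consumption changes by −c × ΔT = −0.45 × (+£312 billion) = −£140.4 billion.
Expenditure multiplier = 1/(1 − c(1−t)) = 1/(1 − 0.45×0.73) = 1/0.6715 ≈ 1.489.
The tax multiplier is −c × k ≈ −0.67, so ΔY = k × (−c·ΔT) = (−£140.4 billion) / 0.6715 ≈ −£209.1 billion.

−£209.1 billion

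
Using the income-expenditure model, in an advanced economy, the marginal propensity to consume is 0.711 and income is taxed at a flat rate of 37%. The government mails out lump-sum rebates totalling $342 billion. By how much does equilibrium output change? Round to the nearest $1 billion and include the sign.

+$440 billion

A lump-sum tax change of −$342 billion shifts disposable income by +$342 billion; first-round consumption changes by −c × ΔT = −0.711 × (−$342 billion) = +$243.162 billion.
Expenditure multiplier = 1/(1 − c(1−t)) = 1/(1 − 0.711×0.63) = 1/0.55207 ≈ 1.811.
The tax multiplier is −c × k ≈ −1.288, so ΔY = k × (−c·ΔT) = (+$243.162 billion) / 0.55207 ≈ +$440 billion.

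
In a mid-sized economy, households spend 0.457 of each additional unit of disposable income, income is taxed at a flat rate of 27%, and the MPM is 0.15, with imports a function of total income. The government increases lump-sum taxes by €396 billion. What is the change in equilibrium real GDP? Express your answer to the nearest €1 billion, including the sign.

A lump-sum tax change of +€396 billion shifts disposable income by −€396 billion; first-round consumption changes by −c × ΔT = −0.457 × (+€396 billion) = −€180.972 billion.
Expenditure multiplier = 1/(1 − c(1−t) + m) = 1/(1 − 0.457×0.73 + 0.15) = 1/0.81639 ≈ 1.225.
The tax multiplier is −c × k ≈ −0.56, so ΔY = k × (−c·ΔT) = (−€180.972 billion) / 0.81639 ≈ −€222 billion.

−€222 billion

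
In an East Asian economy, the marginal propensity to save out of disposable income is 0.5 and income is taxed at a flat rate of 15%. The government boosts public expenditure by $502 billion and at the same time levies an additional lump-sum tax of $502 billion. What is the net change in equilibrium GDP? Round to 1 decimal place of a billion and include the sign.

MPC = 1 − MPS = 1 − 0.5 = 0.5.
Expenditure multiplier = 1/(1 − c(1−t)) = 1/(1 − 0.5×0.85) = 1/0.575 ≈ 1.739.
ΔG contributes k·ΔG = (+$502 billion) / 0.575 ≈ +$873 billion.
ΔT of +$502 billion changes first-round spending by −c·ΔT = −$251 billion, contributing k·(−c·ΔT) = (−$251 billion) / 0.575 ≈ −$436.5 billion.
Net ΔY = k(ΔG − c·ΔT) = (+$251 billion) / 0.575 ≈ +$436.5 billion.

+$436.5 billion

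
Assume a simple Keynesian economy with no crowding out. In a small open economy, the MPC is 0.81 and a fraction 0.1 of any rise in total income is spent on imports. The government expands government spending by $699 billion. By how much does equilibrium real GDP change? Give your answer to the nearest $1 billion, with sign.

Spending multiplier = 1/(1 − c + m) = 1/(1 − 0.81 + 0.1) = 1/0.29 ≈ 3.448.
ΔY = k × ΔG = (+$699 billion) / 0.29 ≈ +$2,410 billion.

+$2,410 billion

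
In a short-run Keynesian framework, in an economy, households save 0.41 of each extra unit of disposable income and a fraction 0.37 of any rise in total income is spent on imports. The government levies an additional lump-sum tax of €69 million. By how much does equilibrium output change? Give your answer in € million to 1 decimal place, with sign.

−€52.2 million

MPC = 1 − MPS = 1 − 0.41 = 0.59.
A lump-sum tax change of +€69 million shifts disposable income by −€69 million; first-round consumption changes by −c × ΔT = −0.59 × (+€69 million) = −€40.71 million.
Expenditure multiplier = 1/(1 − c + m) = 1/(1 − 0.59 + 0.37) = 1/0.78 ≈ 1.282.
The tax multiplier is −c × k ≈ −0.756, so ΔY = k × (−c·ΔT) = (−€40.71 million) / 0.78 ≈ −€52.2 million.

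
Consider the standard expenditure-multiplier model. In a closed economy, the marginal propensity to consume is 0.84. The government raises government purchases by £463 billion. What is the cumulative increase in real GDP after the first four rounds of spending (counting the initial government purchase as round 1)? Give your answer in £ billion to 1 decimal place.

£1,453.0 billion

Round 1 adds ΔG = £463 billion; each later round is MPC = 0.84 times the previous.
After 4 rounds: 463 + 388.92 + 326.6928 + 274.421952 = ΔG·(1 − c^4)/(1 − c) = 463 × (1 − 0.49787136)/0.16 ≈ £1,453 billion.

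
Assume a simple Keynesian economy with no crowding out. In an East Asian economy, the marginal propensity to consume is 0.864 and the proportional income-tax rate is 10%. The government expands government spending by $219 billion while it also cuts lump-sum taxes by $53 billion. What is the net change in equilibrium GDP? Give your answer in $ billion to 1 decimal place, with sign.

+$1,190.6 billion

Expenditure multiplier = 1/(1 − c(1−t)) = 1/(1 − 0.864×0.9) = 1/0.2224 ≈ 4.496.
ΔG contributes k·ΔG = (+$219 billion) / 0.2224 ≈ +$984.7 billion.
ΔT of −$53 billion changes first-round spending by −c·ΔT = +$45.792 billion, contributing k·(−c·ΔT) = (+$45.792 billion) / 0.2224 ≈ +$205.9 billion.
Net ΔY = k(ΔG − c·ΔT) = (+$264.792 billion) / 0.2224 ≈ +$1,190.6 billion.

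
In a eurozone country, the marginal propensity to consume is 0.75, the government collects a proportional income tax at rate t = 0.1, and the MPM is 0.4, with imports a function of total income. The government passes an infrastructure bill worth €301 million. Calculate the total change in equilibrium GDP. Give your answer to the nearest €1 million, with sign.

Government-spending multiplier = 1/(1 − c(1−t) + m) = 1/(1 − 0.75×0.9 + 0.4) = 1/0.725 ≈ 1.379.
ΔY = k × ΔG = (+€301 million) / 0.725 ≈ +€415 million.

+€415 million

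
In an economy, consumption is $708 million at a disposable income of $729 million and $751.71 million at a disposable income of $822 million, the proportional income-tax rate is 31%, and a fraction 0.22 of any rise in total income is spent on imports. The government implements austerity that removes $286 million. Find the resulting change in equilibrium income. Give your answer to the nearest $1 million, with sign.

MPC = ΔC/ΔYd = (751.71 − 708)/(822 − 729) = 43.71/93 = 0.47.
Expenditure multiplier = 1/(1 − c(1−t) + m) = 1/(1 − 0.47×0.69 + 0.22) = 1/0.8957 ≈ 1.116.
ΔY = k × ΔG = (−$286 million) / 0.8957 ≈ −$319 million.

−$319 million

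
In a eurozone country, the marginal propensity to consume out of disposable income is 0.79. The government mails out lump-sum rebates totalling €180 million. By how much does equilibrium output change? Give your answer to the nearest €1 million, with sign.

A lump-sum tax change of −€180 million shifts disposable income by +€180 million; first-round consumption changes by −c × ΔT = −0.79 × (−€180 million) = +€142.2 million.
Expenditure multiplier = 1/(1 − MPC) = 1/(1 − 0.79) = 1/0.21 ≈ 4.762.
The tax multiplier is −c × k ≈ −3.762, so ΔY = k × (−c·ΔT) = (+€142.2 million) / 0.21 ≈ +€677 million.

+€677 million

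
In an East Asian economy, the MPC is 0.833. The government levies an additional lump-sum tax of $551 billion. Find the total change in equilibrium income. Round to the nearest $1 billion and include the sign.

A lump-sum tax change of +$551 billion shifts disposable income by −$551 billion; first-round consumption changes by −c × ΔT = −0.833 × (+$551 billion) = −$458.983 billion.
Expenditure multiplier = 1/(1 − MPC) = 1/(1 − 0.833) = 1/0.167 ≈ 5.988.
The tax multiplier is −c × k ≈ −4.988, so ΔY = k × (−c·ΔT) = (−$458.983 billion) / 0.167 ≈ −$2,748 billion.

−$2,748 billion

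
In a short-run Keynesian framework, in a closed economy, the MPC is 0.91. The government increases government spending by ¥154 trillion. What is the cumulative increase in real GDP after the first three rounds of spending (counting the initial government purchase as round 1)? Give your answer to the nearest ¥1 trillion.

¥422 trillion

Round 1 adds ΔG = ¥154 trillion; each later round is MPC = 0.91 times the previous.
After 3 rounds: 154 + 140.14 + 127.5274 = ΔG·(1 − c^3)/(1 − c) = 154 × (1 − 0.753571)/0.09 ≈ ¥422 trillion.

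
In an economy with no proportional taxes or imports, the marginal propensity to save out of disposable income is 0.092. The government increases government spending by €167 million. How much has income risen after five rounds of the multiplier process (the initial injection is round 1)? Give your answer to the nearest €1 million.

€695 million

MPC = 1 − MPS = 1 − 0.092 = 0.908.
Round 1 adds ΔG = €167 million; each later round is MPC = 0.908 times the previous.
After 5 rounds: 167 + 151.636 + 137.685488 + 125.018423104 + 113.516728178432 = ΔG·(1 − c^5)/(1 − c) = 167 × (1 − 0.617204725664768)/0.092 ≈ €695 million.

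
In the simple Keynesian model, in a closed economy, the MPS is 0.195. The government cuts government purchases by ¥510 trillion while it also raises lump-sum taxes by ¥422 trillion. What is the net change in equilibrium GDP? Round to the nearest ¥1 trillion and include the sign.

−¥4,357 trillion

MPC = 1 − MPS = 1 − 0.195 = 0.805.
Expenditure multiplier = 1/(1 − MPC) = 1/(1 − 0.805) = 1/0.195 ≈ 5.128.
ΔG contributes k·ΔG = (−¥510 trillion) / 0.195 ≈ −¥2,615.4 trillion.
ΔT of +¥422 trillion changes first-round spending by −c·ΔT = −¥339.71 trillion, contributing k·(−c·ΔT) = (−¥339.71 trillion) / 0.195 ≈ −¥1,742.1 trillion.
Net ΔY = k(ΔG − c·ΔT) = (−¥849.71 trillion) / 0.195 ≈ −¥4,357 trillion.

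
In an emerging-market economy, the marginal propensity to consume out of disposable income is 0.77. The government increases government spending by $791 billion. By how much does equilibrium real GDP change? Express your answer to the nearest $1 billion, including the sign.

Expenditure multiplier = 1/(1 − MPC) = 1/(1 − 0.77) = 1/0.23 ≈ 4.348.
ΔY = k × ΔG = (+$791 billion) / 0.23 ≈ +$3,439 billion.

+$3,439 billion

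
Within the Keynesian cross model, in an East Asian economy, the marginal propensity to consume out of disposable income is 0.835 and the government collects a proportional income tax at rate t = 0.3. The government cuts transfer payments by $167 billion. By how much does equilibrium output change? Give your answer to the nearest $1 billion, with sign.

The transfer change shifts disposable income by −$167 billion, so first-round consumption changes by c·ΔTR = 0.835 × (−$167 billion) = −$139.445 billion.
Expenditure multiplier = 1/(1 − c(1−t)) = 1/(1 − 0.835×0.7) = 1/0.4155 ≈ 2.407.
The transfer multiplier is c × k ≈ 2.01, so ΔY = k × (c·ΔTR) = (−$139.445 billion) / 0.4155 ≈ −$336 billion.

−$336 billion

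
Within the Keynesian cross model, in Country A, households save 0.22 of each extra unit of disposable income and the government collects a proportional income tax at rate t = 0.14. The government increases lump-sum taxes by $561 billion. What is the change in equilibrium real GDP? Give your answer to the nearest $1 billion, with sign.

−$1,329 billion

MPC = 1 − MPS = 1 − 0.22 = 0.78.
A lump-sum tax change of +$561 billion shifts disposable income by −$561 billion; first-round consumption changes by −c × ΔT = −0.78 × (+$561 billion) = −$437.58 billion.
Expenditure multiplier = 1/(1 − c(1−t)) = 1/(1 − 0.78×0.86) = 1/0.3292 ≈ 3.038.
The tax multiplier is −c × k ≈ −2.369, so ΔY = k × (−c·ΔT) = (−$437.58 billion) / 0.3292 ≈ −$1,329 billion.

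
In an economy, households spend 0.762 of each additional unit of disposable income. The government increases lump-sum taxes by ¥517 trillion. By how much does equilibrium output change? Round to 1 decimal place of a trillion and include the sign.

A lump-sum tax change of +¥517 trillion shifts disposable income by −¥517 trillion; first-round consumption changes by −c × ΔT = −0.762 × (+¥517 trillion) = −¥393.954 trillion.
Expenditure multiplier = 1/(1 − MPC) = 1/(1 − 0.762) = 1/0.238 ≈ 4.202.
The tax multiplier is −c × k ≈ −3.202, so ΔY = k × (−c·ΔT) = (−¥393.954 trillion) / 0.238 ≈ −¥1,655.3 trillion.

−¥1,655.3 trillion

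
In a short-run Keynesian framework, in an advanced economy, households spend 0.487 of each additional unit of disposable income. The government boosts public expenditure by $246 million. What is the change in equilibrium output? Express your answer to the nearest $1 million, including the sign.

Expenditure multiplier = 1/(1 − MPC) = 1/(1 − 0.487) = 1/0.513 ≈ 1.949.
ΔY = k × ΔG = (+$246 million) / 0.513 ≈ +$480 million.

+$480 million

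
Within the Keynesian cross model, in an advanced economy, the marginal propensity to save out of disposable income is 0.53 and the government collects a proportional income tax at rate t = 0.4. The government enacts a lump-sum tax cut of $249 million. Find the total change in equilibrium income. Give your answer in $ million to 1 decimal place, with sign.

+$163.0 million

MPC = 1 − MPS = 1 − 0.53 = 0.47.
A lump-sum tax change of −$249 million shifts disposable income by +$249 million; first-round consumption changes by −c × ΔT = −0.47 × (−$249 million) = +$117.03 million.
Expenditure multiplier = 1/(1 − c(1−t)) = 1/(1 − 0.47×0.6) = 1/0.718 ≈ 1.393.
The tax multiplier is −c × k ≈ −0.655, so ΔY = k × (−c·ΔT) = (+$117.03 million) / 0.718 ≈ +$163 million.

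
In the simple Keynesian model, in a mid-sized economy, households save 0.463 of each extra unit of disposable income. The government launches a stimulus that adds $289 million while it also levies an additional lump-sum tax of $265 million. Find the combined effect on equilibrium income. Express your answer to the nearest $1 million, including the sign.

MPC = 1 − MPS = 1 − 0.463 = 0.537.
Expenditure multiplier = 1/(1 − MPC) = 1/(1 − 0.537) = 1/0.463 ≈ 2.16.
ΔG contributes k·ΔG = (+$289 million) / 0.463 ≈ +$624.2 million.
ΔT of +$265 million changes first-round spending by −c·ΔT = −$142.305 million, contributing k·(−c·ΔT) = (−$142.305 million) / 0.463 ≈ −$307.4 million.
Net ΔY = k(ΔG − c·ΔT) = (+$146.695 million) / 0.463 ≈ +$317 million.

+$317 million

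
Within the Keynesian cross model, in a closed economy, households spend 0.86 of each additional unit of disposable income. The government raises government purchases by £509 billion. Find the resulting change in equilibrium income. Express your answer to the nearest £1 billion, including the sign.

Government-spending multiplier = 1/(1 − MPC) = 1/(1 − 0.86) = 1/0.14 ≈ 7.143.
ΔY = k × ΔG = (+£509 billion) / 0.14 ≈ +£3,636 billion.

+£3,636 billion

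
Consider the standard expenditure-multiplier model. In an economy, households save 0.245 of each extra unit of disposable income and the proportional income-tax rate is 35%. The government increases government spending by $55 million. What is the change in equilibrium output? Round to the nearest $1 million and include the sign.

+$108 million

MPC = 1 − MPS = 1 − 0.245 = 0.755.
Government-spending multiplier = 1/(1 − c(1−t)) = 1/(1 − 0.755×0.65) = 1/0.50925 ≈ 1.964.
ΔY = k × ΔG = (+$55 million) / 0.50925 ≈ +$108 million.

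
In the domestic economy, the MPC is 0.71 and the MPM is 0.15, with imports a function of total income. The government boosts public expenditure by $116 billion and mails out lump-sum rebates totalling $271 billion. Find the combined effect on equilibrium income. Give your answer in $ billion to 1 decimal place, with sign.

Expenditure multiplier = 1/(1 − c + m) = 1/(1 − 0.71 + 0.15) = 1/0.44 ≈ 2.273.
ΔG contributes k·ΔG = (+$116 billion) / 0.44 ≈ +$263.6 billion.
ΔT of −$271 billion changes first-round spending by −c·ΔT = +$192.41 billion, contributing k·(−c·ΔT) = (+$192.41 billion) / 0.44 ≈ +$437.3 billion.
Net ΔY = k(ΔG − c·ΔT) = (+$308.41 billion) / 0.44 ≈ +$700.9 billion.

+$700.9 billion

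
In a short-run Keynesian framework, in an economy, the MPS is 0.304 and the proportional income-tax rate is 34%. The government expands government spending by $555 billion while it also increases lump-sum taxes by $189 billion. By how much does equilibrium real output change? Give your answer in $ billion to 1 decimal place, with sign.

MPC = 1 − MPS = 1 − 0.304 = 0.696.
Expenditure multiplier = 1/(1 − c(1−t)) = 1/(1 − 0.696×0.66) = 1/0.54064 ≈ 1.85.
ΔG contributes k·ΔG = (+$555 billion) / 0.54064 ≈ +$1,026.6 billion.
ΔT of +$189 billion changes first-round spending by −c·ΔT = −$131.544 billion, contributing k·(−c·ΔT) = (−$131.544 billion) / 0.54064 ≈ −$243.3 billion.
Net ΔY = k(ΔG − c·ΔT) = (+$423.456 billion) / 0.54064 ≈ +$783.2 billion.

+$783.2 billion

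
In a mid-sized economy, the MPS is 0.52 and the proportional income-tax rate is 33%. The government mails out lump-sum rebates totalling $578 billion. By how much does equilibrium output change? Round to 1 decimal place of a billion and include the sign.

MPC = 1 − MPS = 1 − 0.52 = 0.48.
A lump-sum tax change of −$578 billion shifts disposable income by +$578 billion; first-round consumption changes by −c × ΔT = −0.48 × (−$578 billion) = +$277.44 billion.
Expenditure multiplier = 1/(1 − c(1−t)) = 1/(1 − 0.48×0.67) = 1/0.6784 ≈ 1.474.
The tax multiplier is −c × k ≈ −0.708, so ΔY = k × (−c·ΔT) = (+$277.44 billion) / 0.6784 ≈ +$409 billion.

+$409.0 billion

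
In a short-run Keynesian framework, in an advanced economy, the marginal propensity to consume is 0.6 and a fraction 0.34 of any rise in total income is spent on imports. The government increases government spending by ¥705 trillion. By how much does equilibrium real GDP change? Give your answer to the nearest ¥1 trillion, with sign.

+¥953 trillion

Government-spending multiplier = 1/(1 − c + m) = 1/(1 − 0.6 + 0.34) = 1/0.74 ≈ 1.351.
ΔY = k × ΔG = (+¥705 trillion) / 0.74 ≈ +¥953 trillion.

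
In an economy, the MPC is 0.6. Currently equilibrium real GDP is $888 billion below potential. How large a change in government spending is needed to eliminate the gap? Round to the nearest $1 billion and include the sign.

+$355 billion

Spending multiplier = 1/(1 − MPC) = 1/(1 − 0.6) = 1/0.4 = 2.5.
Need ΔY = +$888 billion, so ΔG = ΔY/k = (+$888 billion) × 0.4 ≈ +$355 billion.
The government should increase government spending by $355 billion.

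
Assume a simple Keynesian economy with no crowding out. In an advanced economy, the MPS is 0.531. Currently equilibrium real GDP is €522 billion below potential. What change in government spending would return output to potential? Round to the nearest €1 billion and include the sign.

+€277 billion

MPC = 1 − MPS = 1 − 0.531 = 0.469.
Spending multiplier = 1/(1 − MPC) = 1/(1 − 0.469) = 1/0.531 ≈ 1.883.
Need ΔY = +€522 billion, so ΔG = ΔY/k = (+€522 billion) × 0.531 ≈ +€277 billion.
The government should increase government spending by €277 billion.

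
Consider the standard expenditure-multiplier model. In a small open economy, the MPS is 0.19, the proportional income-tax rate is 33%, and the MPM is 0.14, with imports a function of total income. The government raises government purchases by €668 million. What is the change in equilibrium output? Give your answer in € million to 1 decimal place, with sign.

+€1,118.4 million

MPC = 1 − MPS = 1 − 0.19 = 0.81.
Spending multiplier = 1/(1 − c(1−t) + m) = 1/(1 − 0.81×0.67 + 0.14) = 1/0.5973 ≈ 1.674.
ΔY = k × ΔG = (+€668 million) / 0.5973 ≈ +€1,118.4 million.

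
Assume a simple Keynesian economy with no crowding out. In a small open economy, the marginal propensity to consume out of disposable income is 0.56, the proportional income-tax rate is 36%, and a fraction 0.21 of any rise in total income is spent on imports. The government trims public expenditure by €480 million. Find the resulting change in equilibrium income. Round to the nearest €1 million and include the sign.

Spending multiplier = 1/(1 − c(1−t) + m) = 1/(1 − 0.56×0.64 + 0.21) = 1/0.8516 ≈ 1.174.
ΔY = k × ΔG = (−€480 million) / 0.8516 ≈ −€564 million.

−€564 million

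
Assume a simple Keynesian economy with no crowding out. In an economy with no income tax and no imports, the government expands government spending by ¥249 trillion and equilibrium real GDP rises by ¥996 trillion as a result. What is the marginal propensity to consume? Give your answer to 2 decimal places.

0.75

Implied spending multiplier k = ΔY/ΔG = 996/249 = 4.
Since k = 1/(1 − MPC), MPC = 1 − 1/k = 1 − ΔG/ΔY = 1 − 249/996 = 0.75.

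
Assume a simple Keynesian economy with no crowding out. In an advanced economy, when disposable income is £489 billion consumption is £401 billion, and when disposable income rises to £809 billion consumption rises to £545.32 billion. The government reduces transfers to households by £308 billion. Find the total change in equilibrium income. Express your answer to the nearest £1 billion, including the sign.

−£253 billion

MPC = ΔC/ΔYd = (545.32 − 401)/(809 − 489) = 144.32/320 = 0.451.
The transfer change shifts disposable income by −£308 billion, so first-round consumption changes by c·ΔTR = 0.451 × (−£308 billion) = −£138.908 billion.
Expenditure multiplier = 1/(1 − MPC) = 1/(1 − 0.451) = 1/0.549 ≈ 1.821.
The transfer multiplier is c × k ≈ 0.821, so ΔY = k × (c·ΔTR) = (−£138.908 billion) / 0.549 ≈ −£253 billion.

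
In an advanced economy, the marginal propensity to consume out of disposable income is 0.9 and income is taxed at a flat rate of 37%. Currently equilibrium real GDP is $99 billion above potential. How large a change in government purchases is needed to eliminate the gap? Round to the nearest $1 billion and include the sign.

−$43 billion

Spending multiplier = 1/(1 − c(1−t)) = 1/(1 − 0.9×0.63) = 1/0.433 ≈ 2.309.
Need ΔY = −$99 billion, so ΔG = ΔY/k = (−$99 billion) × 0.433 ≈ −$43 billion.
The government should cut government purchases by $43 billion.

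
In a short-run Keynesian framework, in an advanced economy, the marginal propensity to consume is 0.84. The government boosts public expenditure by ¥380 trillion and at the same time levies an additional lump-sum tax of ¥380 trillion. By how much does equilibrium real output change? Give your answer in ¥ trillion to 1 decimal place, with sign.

+¥380.0 trillion

Expenditure multiplier = 1/(1 − MPC) = 1/(1 − 0.84) = 1/0.16 = 6.25.
ΔG contributes k·ΔG = (+¥380 trillion) / 0.16 = +¥2,375 trillion.
ΔT of +¥380 trillion changes first-round spending by −c·ΔT = −¥319.2 trillion, contributing k·(−c·ΔT) = (−¥319.2 trillion) / 0.16 = −¥1,995 trillion.
With ΔG = ΔT and no other leakages, the balanced-budget multiplier is 1, so ΔY = ΔG = +¥380 trillion.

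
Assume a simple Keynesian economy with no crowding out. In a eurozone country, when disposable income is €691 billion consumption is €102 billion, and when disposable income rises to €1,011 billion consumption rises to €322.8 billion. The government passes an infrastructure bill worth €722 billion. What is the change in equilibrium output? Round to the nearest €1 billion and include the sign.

+€2,329 billion

MPC = ΔC/ΔYd = (322.8 − 102)/(1,011 − 691) = 220.8/320 = 0.69.
Spending multiplier = 1/(1 − MPC) = 1/(1 − 0.69) = 1/0.31 ≈ 3.226.
ΔY = k × ΔG = (+€722 billion) / 0.31 ≈ +€2,329 billion.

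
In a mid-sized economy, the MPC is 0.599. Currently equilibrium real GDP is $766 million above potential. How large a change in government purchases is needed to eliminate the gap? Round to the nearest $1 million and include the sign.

Spending multiplier = 1/(1 − MPC) = 1/(1 − 0.599) = 1/0.401 ≈ 2.494.
Need ΔY = −$766 million, so ΔG = ΔY/k = (−$766 million) × 0.401 ≈ −$307 million.
The government should cut government purchases by $307 million.

−$307 million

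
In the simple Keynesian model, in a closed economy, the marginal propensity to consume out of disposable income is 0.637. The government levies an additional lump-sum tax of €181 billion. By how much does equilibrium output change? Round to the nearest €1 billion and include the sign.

A lump-sum tax change of +€181 billion shifts disposable income by −€181 billion; first-round consumption changes by −c × ΔT = −0.637 × (+€181 billion) = −€115.297 billion.
Expenditure multiplier = 1/(1 − MPC) = 1/(1 − 0.637) = 1/0.363 ≈ 2.755.
The tax multiplier is −c × k ≈ −1.755, so ΔY = k × (−c·ΔT) = (−€115.297 billion) / 0.363 ≈ −€318 billion.

−€318 billion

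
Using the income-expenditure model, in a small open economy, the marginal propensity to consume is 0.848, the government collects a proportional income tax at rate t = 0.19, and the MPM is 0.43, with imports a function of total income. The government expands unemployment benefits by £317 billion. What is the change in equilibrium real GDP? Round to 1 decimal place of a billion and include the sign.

+£361.7 billion

The transfer change shifts disposable income by +£317 billion, so first-round consumption changes by c·ΔTR = 0.848 × (+£317 billion) = +£268.816 billion.
Expenditure multiplier = 1/(1 − c(1−t) + m) = 1/(1 − 0.848×0.81 + 0.43) = 1/0.74312 ≈ 1.346.
The transfer multiplier is c × k ≈ 1.141, so ΔY = k × (c·ΔTR) = (+£268.816 billion) / 0.74312 ≈ +£361.7 billion.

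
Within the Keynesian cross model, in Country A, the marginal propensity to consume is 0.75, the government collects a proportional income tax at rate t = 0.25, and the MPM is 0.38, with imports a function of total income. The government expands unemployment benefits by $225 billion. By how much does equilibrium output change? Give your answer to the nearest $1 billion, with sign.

+$206 billion

The transfer change shifts disposable income by +$225 billion, so first-round consumption changes by c·ΔTR = 0.75 × (+$225 billion) = +$168.75 billion.
Expenditure multiplier = 1/(1 − c(1−t) + m) = 1/(1 − 0.75×0.75 + 0.38) = 1/0.8175 ≈ 1.223.
The transfer multiplier is c × k ≈ 0.917, so ΔY = k × (c·ΔTR) = (+$168.75 billion) / 0.8175 ≈ +$206 billion.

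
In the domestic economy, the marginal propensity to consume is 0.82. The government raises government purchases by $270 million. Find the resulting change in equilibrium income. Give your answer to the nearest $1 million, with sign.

+$1,500 million

Government-spending multiplier = 1/(1 − MPC) = 1/(1 − 0.82) = 1/0.18 ≈ 5.556.
ΔY = k × ΔG = (+$270 million) / 0.18 = +$1,500 million.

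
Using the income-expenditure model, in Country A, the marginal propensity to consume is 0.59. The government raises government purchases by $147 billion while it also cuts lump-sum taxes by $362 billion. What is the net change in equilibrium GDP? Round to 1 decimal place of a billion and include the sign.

+$879.5 billion

Expenditure multiplier = 1/(1 − MPC) = 1/(1 − 0.59) = 1/0.41 ≈ 2.439.
ΔG contributes k·ΔG = (+$147 billion) / 0.41 ≈ +$358.5 billion.
ΔT of −$362 billion changes first-round spending by −c·ΔT = +$213.58 billion, contributing k·(−c·ΔT) = (+$213.58 billion) / 0.41 ≈ +$520.9 billion.
Net ΔY = k(ΔG − c·ΔT) = (+$360.58 billion) / 0.41 ≈ +$879.5 billion.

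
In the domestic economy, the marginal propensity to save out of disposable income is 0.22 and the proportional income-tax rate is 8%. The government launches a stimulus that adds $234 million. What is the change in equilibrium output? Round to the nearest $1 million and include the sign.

+$829 million

MPC = 1 − MPS = 1 − 0.22 = 0.78.
Spending multiplier = 1/(1 − c(1−t)) = 1/(1 − 0.78×0.92) = 1/0.2824 ≈ 3.541.
ΔY = k × ΔG = (+$234 million) / 0.2824 ≈ +$829 million.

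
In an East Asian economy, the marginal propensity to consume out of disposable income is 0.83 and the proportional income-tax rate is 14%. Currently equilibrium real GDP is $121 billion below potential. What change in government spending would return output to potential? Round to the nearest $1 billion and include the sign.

Spending multiplier = 1/(1 − c(1−t)) = 1/(1 − 0.83×0.86) = 1/0.2862 ≈ 3.494.
Need ΔY = +$121 billion, so ΔG = ΔY/k = (+$121 billion) × 0.2862 ≈ +$35 billion.
The government should increase government spending by $35 billion.

+$35 billion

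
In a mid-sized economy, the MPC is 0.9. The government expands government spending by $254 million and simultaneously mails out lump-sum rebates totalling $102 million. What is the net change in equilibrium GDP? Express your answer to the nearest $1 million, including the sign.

+$3,458 million

Expenditure multiplier = 1/(1 − MPC) = 1/(1 − 0.9) = 1/0.1 = 10.
ΔG contributes k·ΔG = (+$254 million) / 0.1 = +$2,540 million.
ΔT of −$102 million changes first-round spending by −c·ΔT = +$91.8 million, contributing k·(−c·ΔT) = (+$91.8 million) / 0.1 = +$918 million.
Net ΔY = k(ΔG − c·ΔT) = (+$345.8 million) / 0.1 = +$3,458 million.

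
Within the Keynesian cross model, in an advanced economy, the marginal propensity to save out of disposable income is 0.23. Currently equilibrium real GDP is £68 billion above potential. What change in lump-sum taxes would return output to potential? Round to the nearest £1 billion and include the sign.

+£20 billion

MPC = 1 − MPS = 1 − 0.23 = 0.77.
Spending multiplier = 1/(1 − MPC) = 1/(1 − 0.77) = 1/0.23 ≈ 4.348.
Tax multiplier = −c·k = −0.77/0.23 ≈ −3.348. Need ΔY = −£68 billion, so ΔT = ΔY/(−c·k) = −(−£68 billion) × 0.23 / 0.77 ≈ +£20 billion.
The government should raise lump-sum taxes by £20 billion.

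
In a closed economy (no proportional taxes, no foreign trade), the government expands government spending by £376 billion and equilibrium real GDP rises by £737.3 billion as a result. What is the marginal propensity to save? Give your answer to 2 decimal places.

Implied spending multiplier k = ΔY/ΔG = 737.3/376 ≈ 1.9609.
Since k = 1/(1 − MPC), MPC = 1 − 1/k = 1 − ΔG/ΔY = 1 − 376/737.3 ≈ 0.49.
MPS = 1 − MPC = 0.51.

0.51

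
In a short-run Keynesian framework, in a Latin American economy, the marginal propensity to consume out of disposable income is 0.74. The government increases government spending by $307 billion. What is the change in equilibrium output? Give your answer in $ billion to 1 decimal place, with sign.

Spending multiplier = 1/(1 − MPC) = 1/(1 − 0.74) = 1/0.26 ≈ 3.846.
ΔY = k × ΔG = (+$307 billion) / 0.26 ≈ +$1,180.8 billion.

+$1,180.8 billion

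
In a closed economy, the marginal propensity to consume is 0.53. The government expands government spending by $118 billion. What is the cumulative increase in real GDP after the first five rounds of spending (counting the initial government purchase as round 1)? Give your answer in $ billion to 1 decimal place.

$240.6 billion

Round 1 adds ΔG = $118 billion; each later round is MPC = 0.53 times the previous.
After 5 rounds: 118 + 62.54 + 33.1462 + 17.567486 + 9.31076758 = ΔG·(1 − c^5)/(1 − c) = 118 × (1 − 0.0418195493)/0.47 ≈ $240.6 billion.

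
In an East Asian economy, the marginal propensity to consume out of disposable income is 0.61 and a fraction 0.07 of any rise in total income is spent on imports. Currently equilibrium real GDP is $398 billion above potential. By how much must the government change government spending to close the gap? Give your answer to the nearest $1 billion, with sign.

Spending multiplier = 1/(1 − c + m) = 1/(1 − 0.61 + 0.07) = 1/0.46 ≈ 2.174.
Need ΔY = −$398 billion, so ΔG = ΔY/k = (−$398 billion) × 0.46 ≈ −$183 billion.
The government should cut government spending by $183 billion.

−$183 billion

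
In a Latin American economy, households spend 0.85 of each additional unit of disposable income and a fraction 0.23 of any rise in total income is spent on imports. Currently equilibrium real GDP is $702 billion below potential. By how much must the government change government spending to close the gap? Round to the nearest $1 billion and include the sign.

Spending multiplier = 1/(1 − c + m) = 1/(1 − 0.85 + 0.23) = 1/0.38 ≈ 2.632.
Need ΔY = +$702 billion, so ΔG = ΔY/k = (+$702 billion) × 0.38 ≈ +$267 billion.
The government should increase government spending by $267 billion.

+$267 billion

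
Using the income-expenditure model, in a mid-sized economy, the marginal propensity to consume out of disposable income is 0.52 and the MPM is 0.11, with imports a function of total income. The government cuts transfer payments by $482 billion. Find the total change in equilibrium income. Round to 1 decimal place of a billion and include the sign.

−$424.8 billion

The transfer change shifts disposable income by −$482 billion, so first-round consumption changes by c·ΔTR = 0.52 × (−$482 billion) = −$250.64 billion.
Expenditure multiplier = 1/(1 − c + m) = 1/(1 − 0.52 + 0.11) = 1/0.59 ≈ 1.695.
The transfer multiplier is c × k ≈ 0.881, so ΔY = k × (c·ΔTR) = (−$250.64 billion) / 0.59 ≈ −$424.8 billion.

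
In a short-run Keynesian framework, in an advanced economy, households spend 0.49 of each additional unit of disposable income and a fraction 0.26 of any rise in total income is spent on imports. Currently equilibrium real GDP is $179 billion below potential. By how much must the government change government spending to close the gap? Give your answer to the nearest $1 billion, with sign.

Spending multiplier = 1/(1 − c + m) = 1/(1 − 0.49 + 0.26) = 1/0.77 ≈ 1.299.
Need ΔY = +$179 billion, so ΔG = ΔY/k = (+$179 billion) × 0.77 ≈ +$138 billion.
The government should increase government spending by $138 billion.

+$138 billion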